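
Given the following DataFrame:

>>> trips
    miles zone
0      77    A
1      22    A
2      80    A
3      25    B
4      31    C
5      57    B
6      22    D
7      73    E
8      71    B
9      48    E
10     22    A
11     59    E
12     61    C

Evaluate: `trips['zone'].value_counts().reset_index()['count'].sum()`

value_counts of zone:
zone
A    4
B    3
E    3
C    2
D    1
Name: count, dtype: int64
reset_index():
  zone  count
0    A      4
1    B      3
2    E      3
3    C      2
4    D      1
Reading off the sum of column 'count', we get 13.

13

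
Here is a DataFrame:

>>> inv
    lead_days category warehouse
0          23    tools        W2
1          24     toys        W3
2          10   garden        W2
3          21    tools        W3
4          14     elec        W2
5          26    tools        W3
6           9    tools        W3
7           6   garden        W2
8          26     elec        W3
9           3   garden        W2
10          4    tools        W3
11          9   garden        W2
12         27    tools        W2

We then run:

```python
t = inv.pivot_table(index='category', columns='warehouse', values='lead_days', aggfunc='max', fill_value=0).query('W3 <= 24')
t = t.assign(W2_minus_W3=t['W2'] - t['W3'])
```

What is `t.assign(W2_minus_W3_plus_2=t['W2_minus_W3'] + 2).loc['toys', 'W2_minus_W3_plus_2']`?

-22

pivot: rows=category, cols=warehouse, max(lead_days):
warehouse  W2  W3
category         
elec       14  26
garden     10   0
tools      27  26
toys        0  24
filter rows where W3 <= 24:
warehouse  W2  W3
category         
garden     10   0
toys        0  24
add column W2_minus_W3 = t['W2'] - t['W3']:
warehouse  W2  W3  W2_minus_W3
category                      
garden     10   0           10
toys        0  24          -24
add column W2_minus_W3_plus_2 = t['W2_minus_W3'] + 2:
warehouse  W2  W3  W2_minus_W3  W2_minus_W3_plus_2
category                                          
garden     10   0           10                  12
toys        0  24          -24                 -22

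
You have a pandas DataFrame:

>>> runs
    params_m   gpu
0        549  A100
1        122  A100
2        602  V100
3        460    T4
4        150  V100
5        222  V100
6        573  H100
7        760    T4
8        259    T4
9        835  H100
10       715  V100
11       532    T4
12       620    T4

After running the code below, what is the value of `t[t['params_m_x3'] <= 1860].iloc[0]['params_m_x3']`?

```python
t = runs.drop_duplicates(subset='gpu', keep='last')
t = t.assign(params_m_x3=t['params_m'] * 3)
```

366

drop duplicate gpu (keep=last):
    params_m   gpu
1        122  A100
9        835  H100
10       715  V100
12       620    T4
add column params_m_x3 = t['params_m'] * 3:
    params_m   gpu  params_m_x3
1        122  A100          366
9        835  H100         2505
10       715  V100         2145
12       620    T4         1860
filter rows where params_m_x3 <= 1860:
    params_m   gpu  params_m_x3
1        122  A100          366
12       620    T4         1860
So iloc[0]['params_m_x3'] = 366.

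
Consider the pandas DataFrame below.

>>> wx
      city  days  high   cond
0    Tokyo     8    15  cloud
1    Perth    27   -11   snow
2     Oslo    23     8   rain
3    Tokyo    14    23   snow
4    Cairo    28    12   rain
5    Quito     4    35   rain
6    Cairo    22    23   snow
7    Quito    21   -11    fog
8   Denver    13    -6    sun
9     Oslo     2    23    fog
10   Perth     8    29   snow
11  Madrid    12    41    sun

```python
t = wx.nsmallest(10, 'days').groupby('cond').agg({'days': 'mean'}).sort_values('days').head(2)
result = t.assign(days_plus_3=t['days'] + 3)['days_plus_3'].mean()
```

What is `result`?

12.75

take 10 rows with smallest days:
      city  days  high   cond
9     Oslo     2    23    fog
5    Quito     4    35   rain
0    Tokyo     8    15  cloud
10   Perth     8    29   snow
11  Madrid    12    41    sun
8   Denver    13    -6    sun
3    Tokyo    14    23   snow
7    Quito    21   -11    fog
6    Cairo    22    23   snow
2     Oslo    23     8   rain
group by cond, mean of days:
            days
cond            
cloud   8.000000
fog    11.500000
rain   13.500000
snow   14.666667
sun    12.500000
sort by days:
            days
cond            
cloud   8.000000
fog    11.500000
sun    12.500000
rain   13.500000
snow   14.666667
take first 2 rows:
       days
cond       
cloud   8.0
fog    11.5
add column days_plus_3 = t['days'] + 3:
       days  days_plus_3
cond                    
cloud   8.0         11.0
fog    11.5         14.5
Taking the mean of column 'days_plus_3' gives 12.75.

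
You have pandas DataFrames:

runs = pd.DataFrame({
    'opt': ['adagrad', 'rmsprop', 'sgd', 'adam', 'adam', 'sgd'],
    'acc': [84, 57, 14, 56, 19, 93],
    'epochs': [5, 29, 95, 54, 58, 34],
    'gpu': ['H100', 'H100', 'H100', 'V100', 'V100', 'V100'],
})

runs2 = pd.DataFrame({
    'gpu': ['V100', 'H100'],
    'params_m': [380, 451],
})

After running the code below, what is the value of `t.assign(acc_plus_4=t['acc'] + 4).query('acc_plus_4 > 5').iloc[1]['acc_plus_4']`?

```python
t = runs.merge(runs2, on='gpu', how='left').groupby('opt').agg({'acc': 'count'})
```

merge on 'gpu' (how='left') → 6 rows:
       opt  acc  epochs   gpu  params_m
0  adagrad   84       5  H100       451
1  rmsprop   57      29  H100       451
2      sgd   14      95  H100       451
3     adam   56      54  V100       380
4     adam   19      58  V100       380
5      sgd   93      34  V100       380
group by opt, count of acc:
         acc
opt         
adagrad    1
adam       2
rmsprop    1
sgd        2
add column acc_plus_4 = t['acc'] + 4:
         acc  acc_plus_4
opt                     
adagrad    1           5
adam       2           6
rmsprop    1           5
sgd        2           6
filter rows where acc_plus_4 > 5:
      acc  acc_plus_4
opt                  
adam    2           6
sgd     2           6

6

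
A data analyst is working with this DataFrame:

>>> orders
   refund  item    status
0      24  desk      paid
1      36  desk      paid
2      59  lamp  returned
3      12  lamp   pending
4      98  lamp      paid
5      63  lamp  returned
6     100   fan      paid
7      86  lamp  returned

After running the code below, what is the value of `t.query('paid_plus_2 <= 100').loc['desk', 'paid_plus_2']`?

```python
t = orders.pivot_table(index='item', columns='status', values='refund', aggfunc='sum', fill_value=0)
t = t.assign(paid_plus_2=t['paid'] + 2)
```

pivot: rows=item, cols=status, sum(refund):
status  paid  pending  returned
item                           
desk      60        0         0
fan      100        0         0
lamp      98       12       208
add column paid_plus_2 = t['paid'] + 2:
status  paid  pending  returned  paid_plus_2
item                                        
desk      60        0         0           62
fan      100        0         0          102
lamp      98       12       208          100
filter rows where paid_plus_2 <= 100:
status  paid  pending  returned  paid_plus_2
item                                        
desk      60        0         0           62
lamp      98       12       208          100
So loc['desk', 'paid_plus_2'] = 62.

62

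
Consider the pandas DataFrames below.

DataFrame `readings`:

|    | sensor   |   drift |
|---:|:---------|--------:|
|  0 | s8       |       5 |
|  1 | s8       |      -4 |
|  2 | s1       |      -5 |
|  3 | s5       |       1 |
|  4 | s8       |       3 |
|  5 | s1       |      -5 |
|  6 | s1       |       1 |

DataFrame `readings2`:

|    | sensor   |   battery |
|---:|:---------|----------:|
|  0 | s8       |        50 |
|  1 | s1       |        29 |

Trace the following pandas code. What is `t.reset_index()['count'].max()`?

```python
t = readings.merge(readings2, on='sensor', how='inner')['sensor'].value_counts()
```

merge on 'sensor' (how='inner') → 6 rows:
  sensor  drift  battery
0     s8      5       50
1     s8     -4       50
2     s1     -5       29
3     s8      3       50
4     s1     -5       29
5     s1      1       29
value_counts of sensor:
sensor
s8    3
s1    3
Name: count, dtype: int64
reset_index():
  sensor  count
0     s8      3
1     s1      3

3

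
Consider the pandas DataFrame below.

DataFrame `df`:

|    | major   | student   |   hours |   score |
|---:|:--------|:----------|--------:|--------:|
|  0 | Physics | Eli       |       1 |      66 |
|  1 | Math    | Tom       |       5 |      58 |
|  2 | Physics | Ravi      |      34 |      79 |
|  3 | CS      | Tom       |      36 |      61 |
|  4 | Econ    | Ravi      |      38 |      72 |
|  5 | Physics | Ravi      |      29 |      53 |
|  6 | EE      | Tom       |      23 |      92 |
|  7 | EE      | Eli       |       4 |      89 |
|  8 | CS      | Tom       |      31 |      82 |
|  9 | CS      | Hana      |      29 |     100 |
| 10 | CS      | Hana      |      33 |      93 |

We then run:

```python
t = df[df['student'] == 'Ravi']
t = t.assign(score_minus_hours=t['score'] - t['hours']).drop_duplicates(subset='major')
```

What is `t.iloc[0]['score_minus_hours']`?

45

filter rows where student == 'Ravi':
     major student  hours  score
2  Physics    Ravi     34     79
4     Econ    Ravi     38     72
5  Physics    Ravi     29     53
add column score_minus_hours = t['score'] - t['hours']:
     major student  hours  score  score_minus_hours
2  Physics    Ravi     34     79                 45
4     Econ    Ravi     38     72                 34
5  Physics    Ravi     29     53                 24
drop duplicate major (keep=first):
     major student  hours  score  score_minus_hours
2  Physics    Ravi     34     79                 45
4     Econ    Ravi     38     72                 34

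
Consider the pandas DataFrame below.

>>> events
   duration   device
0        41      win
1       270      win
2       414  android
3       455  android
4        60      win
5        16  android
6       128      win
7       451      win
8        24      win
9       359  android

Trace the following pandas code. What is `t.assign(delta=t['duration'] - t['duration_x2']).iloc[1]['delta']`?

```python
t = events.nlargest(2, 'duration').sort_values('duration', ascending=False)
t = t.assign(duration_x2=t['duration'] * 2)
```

take 2 rows with largest duration:
   duration   device
3       455  android
7       451      win
sort by duration descending:
   duration   device
3       455  android
7       451      win
add column duration_x2 = t['duration'] * 2:
   duration   device  duration_x2
3       455  android          910
7       451      win          902
add column delta = t['duration'] - t['duration_x2']:
   duration   device  duration_x2  delta
3       455  android          910   -455
7       451      win          902   -451

-451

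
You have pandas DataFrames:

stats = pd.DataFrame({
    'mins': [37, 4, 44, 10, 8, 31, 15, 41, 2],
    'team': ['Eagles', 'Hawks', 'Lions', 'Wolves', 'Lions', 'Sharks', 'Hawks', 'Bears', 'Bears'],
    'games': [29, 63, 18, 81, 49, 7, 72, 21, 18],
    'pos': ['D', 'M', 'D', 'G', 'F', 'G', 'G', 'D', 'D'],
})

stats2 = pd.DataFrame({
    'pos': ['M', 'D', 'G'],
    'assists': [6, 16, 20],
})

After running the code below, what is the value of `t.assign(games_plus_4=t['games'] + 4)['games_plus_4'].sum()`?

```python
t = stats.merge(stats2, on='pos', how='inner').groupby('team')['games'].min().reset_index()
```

240

merge on 'pos' (how='inner') → 8 rows:
   mins    team  games pos  assists
0    37  Eagles     29   D       16
1     4   Hawks     63   M        6
2    44   Lions     18   D       16
3    10  Wolves     81   G       20
4    31  Sharks      7   G       20
5    15   Hawks     72   G       20
6    41   Bears     21   D       16
7     2   Bears     18   D       16
group by team, min of games:
team
Bears     18
Eagles    29
Hawks     63
Lions     18
Sharks     7
Wolves    81
Name: games, dtype: int64
reset_index():
     team  games
0   Bears     18
1  Eagles     29
2   Hawks     63
3   Lions     18
4  Sharks      7
5  Wolves     81
add column games_plus_4 = t['games'] + 4:
     team  games  games_plus_4
0   Bears     18            22
1  Eagles     29            33
2   Hawks     63            67
3   Lions     18            22
4  Sharks      7            11
5  Wolves     81            85
So sum() = 240.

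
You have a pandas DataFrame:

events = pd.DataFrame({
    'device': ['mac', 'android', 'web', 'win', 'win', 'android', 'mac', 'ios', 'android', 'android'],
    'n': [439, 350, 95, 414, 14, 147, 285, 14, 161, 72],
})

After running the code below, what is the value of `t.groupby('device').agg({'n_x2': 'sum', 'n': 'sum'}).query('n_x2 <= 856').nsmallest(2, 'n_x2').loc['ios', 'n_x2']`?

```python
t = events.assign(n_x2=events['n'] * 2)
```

28

add column n_x2 = events['n'] * 2:
    device    n  n_x2
0      mac  439   878
1  android  350   700
2      web   95   190
3      win  414   828
4      win   14    28
5  android  147   294
6      mac  285   570
7      ios   14    28
8  android  161   322
9  android   72   144
group by device: sum(n_x2), sum(n):
         n_x2    n
device            
android  1460  730
ios        28   14
mac      1448  724
web       190   95
win       856  428
filter rows where n_x2 <= 856:
        n_x2    n
device           
ios       28   14
web      190   95
win      856  428
take 2 rows with smallest n_x2:
        n_x2   n
device          
ios       28  14
web      190  95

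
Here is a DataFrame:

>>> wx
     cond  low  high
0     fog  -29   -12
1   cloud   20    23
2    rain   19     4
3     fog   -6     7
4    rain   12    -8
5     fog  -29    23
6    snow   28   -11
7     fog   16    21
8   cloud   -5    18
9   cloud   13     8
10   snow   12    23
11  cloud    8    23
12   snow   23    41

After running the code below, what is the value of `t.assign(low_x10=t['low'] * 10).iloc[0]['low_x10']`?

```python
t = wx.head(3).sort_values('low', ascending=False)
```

200

take first 3 rows:
    cond  low  high
0    fog  -29   -12
1  cloud   20    23
2   rain   19     4
sort by low descending:
    cond  low  high
1  cloud   20    23
2   rain   19     4
0    fog  -29   -12
add column low_x10 = t['low'] * 10:
    cond  low  high  low_x10
1  cloud   20    23      200
2   rain   19     4      190
0    fog  -29   -12     -290
Then the value at position 0, column 'low_x10': 200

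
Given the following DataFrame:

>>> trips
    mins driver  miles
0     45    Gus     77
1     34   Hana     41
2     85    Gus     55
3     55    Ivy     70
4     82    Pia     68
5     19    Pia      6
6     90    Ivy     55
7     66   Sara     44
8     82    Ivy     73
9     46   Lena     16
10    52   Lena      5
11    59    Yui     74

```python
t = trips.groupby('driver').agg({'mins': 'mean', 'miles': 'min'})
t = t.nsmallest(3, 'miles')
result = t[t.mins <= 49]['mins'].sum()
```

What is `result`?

group by driver: mean(mins), min(miles):
             mins  miles
driver                  
Gus     65.000000     55
Hana    34.000000     41
Ivy     75.666667     55
Lena    49.000000      5
Pia     50.500000      6
Sara    66.000000     44
Yui     59.000000     74
take 3 rows with smallest miles:
        mins  miles
driver             
Lena    49.0      5
Pia     50.5      6
Hana    34.0     41
filter rows where mins <= 49:
        mins  miles
driver             
Lena    49.0      5
Hana    34.0     41

83.0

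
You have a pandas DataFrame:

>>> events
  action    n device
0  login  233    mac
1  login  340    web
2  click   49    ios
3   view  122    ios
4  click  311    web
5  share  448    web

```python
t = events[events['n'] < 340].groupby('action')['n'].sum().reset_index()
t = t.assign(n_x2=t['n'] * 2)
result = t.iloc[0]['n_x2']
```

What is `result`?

filter rows where n < 340:
  action    n device
0  login  233    mac
2  click   49    ios
3   view  122    ios
4  click  311    web
group by action, sum of n:
action
click    360
login    233
view     122
Name: n, dtype: int64
reset_index():
  action    n
0  click  360
1  login  233
2   view  122
add column n_x2 = t['n'] * 2:
  action    n  n_x2
0  click  360   720
1  login  233   466
2   view  122   244
Finally, value at position 0, column 'n_x2' = 720.

720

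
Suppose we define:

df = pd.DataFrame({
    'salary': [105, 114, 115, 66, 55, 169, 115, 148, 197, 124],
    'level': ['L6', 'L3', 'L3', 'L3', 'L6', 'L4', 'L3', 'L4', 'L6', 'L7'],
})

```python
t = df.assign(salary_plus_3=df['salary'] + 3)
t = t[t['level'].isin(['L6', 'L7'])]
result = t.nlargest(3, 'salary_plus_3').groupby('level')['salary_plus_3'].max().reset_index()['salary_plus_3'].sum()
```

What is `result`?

add column salary_plus_3 = df['salary'] + 3:
   salary level  salary_plus_3
0     105    L6            108
1     114    L3            117
2     115    L3            118
3      66    L3             69
4      55    L6             58
5     169    L4            172
6     115    L3            118
7     148    L4            151
8     197    L6            200
9     124    L7            127
filter rows where level in ['L6', 'L7']:
   salary level  salary_plus_3
0     105    L6            108
4      55    L6             58
8     197    L6            200
9     124    L7            127
take 3 rows with largest salary_plus_3:
   salary level  salary_plus_3
8     197    L6            200
9     124    L7            127
0     105    L6            108
group by level, max of salary_plus_3:
level
L6    200
L7    127
Name: salary_plus_3, dtype: int64
reset_index():
  level  salary_plus_3
0    L6            200
1    L7            127
Taking the sum of column 'salary_plus_3' gives 327.

327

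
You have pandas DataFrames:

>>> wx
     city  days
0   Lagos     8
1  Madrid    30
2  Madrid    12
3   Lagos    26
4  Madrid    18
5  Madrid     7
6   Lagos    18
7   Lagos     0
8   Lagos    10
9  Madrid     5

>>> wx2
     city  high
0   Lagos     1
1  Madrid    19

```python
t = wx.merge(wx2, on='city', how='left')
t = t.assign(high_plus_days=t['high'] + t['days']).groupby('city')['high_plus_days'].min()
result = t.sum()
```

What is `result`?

merge on 'city' (how='left') → 10 rows:
     city  days  high
0   Lagos     8     1
1  Madrid    30    19
2  Madrid    12    19
3   Lagos    26     1
4  Madrid    18    19
5  Madrid     7    19
6   Lagos    18     1
7   Lagos     0     1
8   Lagos    10     1
9  Madrid     5    19
add column high_plus_days = t['high'] + t['days']:
     city  days  high  high_plus_days
0   Lagos     8     1               9
1  Madrid    30    19              49
2  Madrid    12    19              31
3   Lagos    26     1              27
4  Madrid    18    19              37
5  Madrid     7    19              26
6   Lagos    18     1              19
7   Lagos     0     1               1
8   Lagos    10     1              11
9  Madrid     5    19              24
group by city, min of high_plus_days:
city
Lagos      1
Madrid    24
Name: high_plus_days, dtype: int64
Reading off the sum of the resulting series, we get 25.

25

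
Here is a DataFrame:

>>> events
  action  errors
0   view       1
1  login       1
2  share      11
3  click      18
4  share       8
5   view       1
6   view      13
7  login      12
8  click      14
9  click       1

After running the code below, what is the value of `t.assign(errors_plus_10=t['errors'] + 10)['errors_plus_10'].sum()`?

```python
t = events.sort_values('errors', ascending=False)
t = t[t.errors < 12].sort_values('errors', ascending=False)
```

83

sort by errors descending:
  action  errors
3  click      18
8  click      14
6   view      13
7  login      12
2  share      11
4  share       8
0   view       1
1  login       1
5   view       1
9  click       1
filter rows where errors < 12:
  action  errors
2  share      11
4  share       8
0   view       1
1  login       1
5   view       1
9  click       1
sort by errors descending:
  action  errors
2  share      11
4  share       8
0   view       1
1  login       1
5   view       1
9  click       1
add column errors_plus_10 = t['errors'] + 10:
  action  errors  errors_plus_10
2  share      11              21
4  share       8              18
0   view       1              11
1  login       1              11
5   view       1              11
9  click       1              11
Taking the sum of column 'errors_plus_10' gives 83.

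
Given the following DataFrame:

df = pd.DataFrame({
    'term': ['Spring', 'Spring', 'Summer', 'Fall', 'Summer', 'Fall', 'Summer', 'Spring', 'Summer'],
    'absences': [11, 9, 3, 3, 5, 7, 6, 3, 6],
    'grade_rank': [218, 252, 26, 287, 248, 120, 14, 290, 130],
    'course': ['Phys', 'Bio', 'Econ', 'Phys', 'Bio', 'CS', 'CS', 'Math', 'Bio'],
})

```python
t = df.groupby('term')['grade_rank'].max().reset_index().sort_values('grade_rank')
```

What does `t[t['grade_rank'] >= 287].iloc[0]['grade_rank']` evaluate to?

287

group by term, max of grade_rank:
term
Fall      287
Spring    290
Summer    248
Name: grade_rank, dtype: int64
reset_index():
     term  grade_rank
0    Fall         287
1  Spring         290
2  Summer         248
sort by grade_rank:
     term  grade_rank
2  Summer         248
0    Fall         287
1  Spring         290
filter rows where grade_rank >= 287:
     term  grade_rank
0    Fall         287
1  Spring         290
Then the value at position 0, column 'grade_rank': 287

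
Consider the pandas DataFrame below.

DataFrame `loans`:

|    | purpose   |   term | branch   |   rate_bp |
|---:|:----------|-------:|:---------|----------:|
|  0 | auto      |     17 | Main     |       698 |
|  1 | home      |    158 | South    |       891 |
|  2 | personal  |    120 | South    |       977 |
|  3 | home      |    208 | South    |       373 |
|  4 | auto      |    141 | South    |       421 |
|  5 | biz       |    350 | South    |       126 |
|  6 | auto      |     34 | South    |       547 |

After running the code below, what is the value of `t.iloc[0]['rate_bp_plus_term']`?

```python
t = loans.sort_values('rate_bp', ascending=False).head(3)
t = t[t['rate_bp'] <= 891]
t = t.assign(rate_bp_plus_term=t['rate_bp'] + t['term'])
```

1049

sort by rate_bp descending:
    purpose  term branch  rate_bp
2  personal   120  South      977
1      home   158  South      891
0      auto    17   Main      698
6      auto    34  South      547
4      auto   141  South      421
3      home   208  South      373
5       biz   350  South      126
take first 3 rows:
    purpose  term branch  rate_bp
2  personal   120  South      977
1      home   158  South      891
0      auto    17   Main      698
filter rows where rate_bp <= 891:
  purpose  term branch  rate_bp
1    home   158  South      891
0    auto    17   Main      698
add column rate_bp_plus_term = t['rate_bp'] + t['term']:
  purpose  term branch  rate_bp  rate_bp_plus_term
1    home   158  South      891               1049
0    auto    17   Main      698                715
So iloc[0]['rate_bp_plus_term'] = 1049.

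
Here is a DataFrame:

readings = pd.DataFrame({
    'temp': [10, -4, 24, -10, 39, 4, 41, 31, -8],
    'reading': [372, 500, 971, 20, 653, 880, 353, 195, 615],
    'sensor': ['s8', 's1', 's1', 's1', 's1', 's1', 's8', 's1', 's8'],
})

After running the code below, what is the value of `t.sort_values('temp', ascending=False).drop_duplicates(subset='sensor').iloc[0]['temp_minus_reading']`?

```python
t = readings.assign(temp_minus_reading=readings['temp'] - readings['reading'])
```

-312

add column temp_minus_reading = readings['temp'] - readings['reading']:
   temp  reading sensor  temp_minus_reading
0    10      372     s8                -362
1    -4      500     s1                -504
2    24      971     s1                -947
3   -10       20     s1                 -30
4    39      653     s1                -614
5     4      880     s1                -876
6    41      353     s8                -312
7    31      195     s1                -164
8    -8      615     s8                -623
sort by temp descending:
   temp  reading sensor  temp_minus_reading
6    41      353     s8                -312
4    39      653     s1                -614
7    31      195     s1                -164
2    24      971     s1                -947
0    10      372     s8                -362
5     4      880     s1                -876
1    -4      500     s1                -504
8    -8      615     s8                -623
3   -10       20     s1                 -30
drop duplicate sensor (keep=first):
   temp  reading sensor  temp_minus_reading
6    41      353     s8                -312
4    39      653     s1                -614
value at position 0, column 'temp_minus_reading' → -312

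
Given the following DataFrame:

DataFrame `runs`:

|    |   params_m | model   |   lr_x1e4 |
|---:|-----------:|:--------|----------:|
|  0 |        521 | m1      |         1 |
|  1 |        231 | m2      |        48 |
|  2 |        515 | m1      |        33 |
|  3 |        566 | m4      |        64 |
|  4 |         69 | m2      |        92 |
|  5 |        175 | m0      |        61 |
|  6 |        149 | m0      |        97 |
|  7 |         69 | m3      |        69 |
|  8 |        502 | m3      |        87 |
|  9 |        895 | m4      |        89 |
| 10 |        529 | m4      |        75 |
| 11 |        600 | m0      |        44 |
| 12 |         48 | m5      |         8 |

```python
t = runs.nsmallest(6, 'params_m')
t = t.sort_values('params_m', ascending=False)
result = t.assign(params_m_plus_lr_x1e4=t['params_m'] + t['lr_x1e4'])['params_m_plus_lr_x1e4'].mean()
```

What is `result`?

take 6 rows with smallest params_m:
    params_m model  lr_x1e4
12        48    m5        8
4         69    m2       92
7         69    m3       69
6        149    m0       97
5        175    m0       61
1        231    m2       48
sort by params_m descending:
    params_m model  lr_x1e4
1        231    m2       48
5        175    m0       61
6        149    m0       97
4         69    m2       92
7         69    m3       69
12        48    m5        8
add column params_m_plus_lr_x1e4 = t['params_m'] + t['lr_x1e4']:
    params_m model  lr_x1e4  params_m_plus_lr_x1e4
1        231    m2       48                    279
5        175    m0       61                    236
6        149    m0       97                    246
4         69    m2       92                    161
7         69    m3       69                    138
12        48    m5        8                     56
Finally, mean of column 'params_m_plus_lr_x1e4' = 186.0.

186.0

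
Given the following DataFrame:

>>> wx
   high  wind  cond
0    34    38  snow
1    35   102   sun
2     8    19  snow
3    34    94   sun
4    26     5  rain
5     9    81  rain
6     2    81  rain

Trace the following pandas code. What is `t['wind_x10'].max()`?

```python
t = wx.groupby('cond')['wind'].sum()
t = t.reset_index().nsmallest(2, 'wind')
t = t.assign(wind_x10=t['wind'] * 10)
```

group by cond, sum of wind:
cond
rain    167
snow     57
sun     196
Name: wind, dtype: int64
reset_index():
   cond  wind
0  rain   167
1  snow    57
2   sun   196
take 2 rows with smallest wind:
   cond  wind
1  snow    57
0  rain   167
add column wind_x10 = t['wind'] * 10:
   cond  wind  wind_x10
1  snow    57       570
0  rain   167      1670

1670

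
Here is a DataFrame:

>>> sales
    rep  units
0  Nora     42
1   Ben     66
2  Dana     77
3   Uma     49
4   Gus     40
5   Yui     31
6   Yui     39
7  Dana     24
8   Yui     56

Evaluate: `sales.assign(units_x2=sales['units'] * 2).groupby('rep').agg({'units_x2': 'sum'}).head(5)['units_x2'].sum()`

596

add column units_x2 = sales['units'] * 2:
    rep  units  units_x2
0  Nora     42        84
1   Ben     66       132
2  Dana     77       154
3   Uma     49        98
4   Gus     40        80
5   Yui     31        62
6   Yui     39        78
7  Dana     24        48
8   Yui     56       112
group by rep, sum of units_x2:
      units_x2
rep           
Ben        132
Dana       202
Gus         80
Nora        84
Uma         98
Yui        252
take first 5 rows:
      units_x2
rep           
Ben        132
Dana       202
Gus         80
Nora        84
Uma         98
So sum() = 596.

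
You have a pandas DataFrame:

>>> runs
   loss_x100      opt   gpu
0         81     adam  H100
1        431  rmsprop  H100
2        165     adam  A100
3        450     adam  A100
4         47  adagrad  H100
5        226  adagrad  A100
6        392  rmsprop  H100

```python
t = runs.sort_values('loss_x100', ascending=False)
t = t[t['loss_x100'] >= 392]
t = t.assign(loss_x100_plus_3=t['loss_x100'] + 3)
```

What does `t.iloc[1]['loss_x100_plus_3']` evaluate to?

sort by loss_x100 descending:
   loss_x100      opt   gpu
3        450     adam  A100
1        431  rmsprop  H100
6        392  rmsprop  H100
5        226  adagrad  A100
2        165     adam  A100
0         81     adam  H100
4         47  adagrad  H100
filter rows where loss_x100 >= 392:
   loss_x100      opt   gpu
3        450     adam  A100
1        431  rmsprop  H100
6        392  rmsprop  H100
add column loss_x100_plus_3 = t['loss_x100'] + 3:
   loss_x100      opt   gpu  loss_x100_plus_3
3        450     adam  A100               453
1        431  rmsprop  H100               434
6        392  rmsprop  H100               395
Reading off the value at position 1, column 'loss_x100_plus_3', we get 434.

434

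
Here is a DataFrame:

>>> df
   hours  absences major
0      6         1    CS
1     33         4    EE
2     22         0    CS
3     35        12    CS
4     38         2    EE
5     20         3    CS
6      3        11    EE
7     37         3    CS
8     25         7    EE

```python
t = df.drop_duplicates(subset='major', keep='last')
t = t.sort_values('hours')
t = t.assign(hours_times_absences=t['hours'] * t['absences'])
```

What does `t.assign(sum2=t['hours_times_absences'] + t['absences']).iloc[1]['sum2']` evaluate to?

114

drop duplicate major (keep=last):
   hours  absences major
7     37         3    CS
8     25         7    EE
sort by hours:
   hours  absences major
8     25         7    EE
7     37         3    CS
add column hours_times_absences = t['hours'] * t['absences']:
   hours  absences major  hours_times_absences
8     25         7    EE                   175
7     37         3    CS                   111
add column sum2 = t['hours_times_absences'] + t['absences']:
   hours  absences major  hours_times_absences  sum2
8     25         7    EE                   175   182
7     37         3    CS                   111   114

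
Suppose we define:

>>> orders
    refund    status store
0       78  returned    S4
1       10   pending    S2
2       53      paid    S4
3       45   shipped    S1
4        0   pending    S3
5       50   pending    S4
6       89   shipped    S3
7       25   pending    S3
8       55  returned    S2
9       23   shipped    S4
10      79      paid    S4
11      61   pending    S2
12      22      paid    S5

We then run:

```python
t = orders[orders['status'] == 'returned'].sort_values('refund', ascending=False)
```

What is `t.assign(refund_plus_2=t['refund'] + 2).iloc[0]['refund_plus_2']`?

filter rows where status == 'returned':
   refund    status store
0      78  returned    S4
8      55  returned    S2
sort by refund descending:
   refund    status store
0      78  returned    S4
8      55  returned    S2
add column refund_plus_2 = t['refund'] + 2:
   refund    status store  refund_plus_2
0      78  returned    S4             80
8      55  returned    S2             57
So iloc[0]['refund_plus_2'] = 80.

80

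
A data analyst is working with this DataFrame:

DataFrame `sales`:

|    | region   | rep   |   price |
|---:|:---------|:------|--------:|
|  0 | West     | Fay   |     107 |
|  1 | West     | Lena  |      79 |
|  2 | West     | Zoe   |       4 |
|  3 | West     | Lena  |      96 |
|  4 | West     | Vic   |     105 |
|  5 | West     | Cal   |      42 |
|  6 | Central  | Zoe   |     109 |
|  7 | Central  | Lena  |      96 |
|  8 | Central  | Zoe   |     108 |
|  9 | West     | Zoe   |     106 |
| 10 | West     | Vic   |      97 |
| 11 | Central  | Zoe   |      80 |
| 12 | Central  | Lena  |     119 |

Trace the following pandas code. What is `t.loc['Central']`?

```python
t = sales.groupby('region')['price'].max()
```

119

group by region, max of price:
region
Central    119
West       107
Name: price, dtype: int64
Reading off the value at index 'Central', we get 119.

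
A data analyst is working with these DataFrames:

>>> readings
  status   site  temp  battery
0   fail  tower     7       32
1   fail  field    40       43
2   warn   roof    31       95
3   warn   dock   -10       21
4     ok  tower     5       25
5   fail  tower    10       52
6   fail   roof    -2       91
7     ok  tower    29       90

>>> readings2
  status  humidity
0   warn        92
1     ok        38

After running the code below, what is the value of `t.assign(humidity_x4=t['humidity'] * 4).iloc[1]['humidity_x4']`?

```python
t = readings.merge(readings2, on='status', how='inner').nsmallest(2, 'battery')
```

merge on 'status' (how='inner') → 4 rows:
  status   site  temp  battery  humidity
0   warn   roof    31       95        92
1   warn   dock   -10       21        92
2     ok  tower     5       25        38
3     ok  tower    29       90        38
take 2 rows with smallest battery:
  status   site  temp  battery  humidity
1   warn   dock   -10       21        92
2     ok  tower     5       25        38
add column humidity_x4 = t['humidity'] * 4:
  status   site  temp  battery  humidity  humidity_x4
1   warn   dock   -10       21        92          368
2     ok  tower     5       25        38          152

152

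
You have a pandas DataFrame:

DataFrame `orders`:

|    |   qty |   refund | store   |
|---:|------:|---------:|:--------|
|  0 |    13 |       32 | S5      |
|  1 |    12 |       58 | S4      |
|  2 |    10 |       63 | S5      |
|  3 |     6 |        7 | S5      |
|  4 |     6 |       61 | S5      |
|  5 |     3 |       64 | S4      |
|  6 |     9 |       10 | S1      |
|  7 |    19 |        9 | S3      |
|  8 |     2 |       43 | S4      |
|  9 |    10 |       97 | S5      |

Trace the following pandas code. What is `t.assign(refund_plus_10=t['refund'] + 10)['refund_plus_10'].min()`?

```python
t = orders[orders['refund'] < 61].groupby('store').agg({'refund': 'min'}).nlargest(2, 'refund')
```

20

filter rows where refund < 61:
   qty  refund store
0   13      32    S5
1   12      58    S4
3    6       7    S5
6    9      10    S1
7   19       9    S3
8    2      43    S4
group by store, min of refund:
       refund
store        
S1         10
S3          9
S4         43
S5          7
take 2 rows with largest refund:
       refund
store        
S4         43
S1         10
add column refund_plus_10 = t['refund'] + 10:
       refund  refund_plus_10
store                        
S4         43              53
S1         10              20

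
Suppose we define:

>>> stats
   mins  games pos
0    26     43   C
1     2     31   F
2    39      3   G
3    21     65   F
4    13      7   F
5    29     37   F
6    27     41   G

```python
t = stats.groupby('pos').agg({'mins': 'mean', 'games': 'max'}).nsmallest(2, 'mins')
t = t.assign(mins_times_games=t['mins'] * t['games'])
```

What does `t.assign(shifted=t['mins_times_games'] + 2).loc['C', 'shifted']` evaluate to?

group by pos: mean(mins), max(games):
      mins  games
pos              
C    26.00     43
F    16.25     65
G    33.00     41
take 2 rows with smallest mins:
      mins  games
pos              
F    16.25     65
C    26.00     43
add column mins_times_games = t['mins'] * t['games']:
      mins  games  mins_times_games
pos                                
F    16.25     65           1056.25
C    26.00     43           1118.00
add column shifted = t['mins_times_games'] + 2:
      mins  games  mins_times_games  shifted
pos                                         
F    16.25     65           1056.25  1058.25
C    26.00     43           1118.00  1120.00

1120.0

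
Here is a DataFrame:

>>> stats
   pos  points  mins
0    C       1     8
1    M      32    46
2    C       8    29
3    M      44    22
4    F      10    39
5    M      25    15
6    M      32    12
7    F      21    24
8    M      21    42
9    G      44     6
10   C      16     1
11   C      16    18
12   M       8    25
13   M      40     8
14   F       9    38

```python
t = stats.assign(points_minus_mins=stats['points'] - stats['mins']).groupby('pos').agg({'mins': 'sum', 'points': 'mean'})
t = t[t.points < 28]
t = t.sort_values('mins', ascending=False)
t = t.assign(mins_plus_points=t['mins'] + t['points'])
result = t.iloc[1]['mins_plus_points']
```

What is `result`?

66.25

add column points_minus_mins = stats['points'] - stats['mins']:
   pos  points  mins  points_minus_mins
0    C       1     8                 -7
1    M      32    46                -14
2    C       8    29                -21
3    M      44    22                 22
4    F      10    39                -29
5    M      25    15                 10
6    M      32    12                 20
7    F      21    24                 -3
8    M      21    42                -21
9    G      44     6                 38
10   C      16     1                 15
11   C      16    18                 -2
12   M       8    25                -17
13   M      40     8                 32
14   F       9    38                -29
group by pos: sum(mins), mean(points):
     mins     points
pos                 
C      56  10.250000
F     101  13.333333
G       6  44.000000
M     170  28.857143
filter rows where points < 28:
     mins     points
pos                 
C      56  10.250000
F     101  13.333333
sort by mins descending:
     mins     points
pos                 
F     101  13.333333
C      56  10.250000
add column mins_plus_points = t['mins'] + t['points']:
     mins     points  mins_plus_points
pos                                   
F     101  13.333333        114.333333
C      56  10.250000         66.250000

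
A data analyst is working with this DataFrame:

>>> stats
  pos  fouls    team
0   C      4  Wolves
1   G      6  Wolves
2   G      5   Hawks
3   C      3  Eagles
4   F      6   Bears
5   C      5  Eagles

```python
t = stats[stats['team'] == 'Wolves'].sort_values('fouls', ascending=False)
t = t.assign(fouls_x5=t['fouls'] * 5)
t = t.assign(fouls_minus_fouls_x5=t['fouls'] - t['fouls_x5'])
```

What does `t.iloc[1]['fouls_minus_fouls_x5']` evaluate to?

filter rows where team == 'Wolves':
  pos  fouls    team
0   C      4  Wolves
1   G      6  Wolves
sort by fouls descending:
  pos  fouls    team
1   G      6  Wolves
0   C      4  Wolves
add column fouls_x5 = t['fouls'] * 5:
  pos  fouls    team  fouls_x5
1   G      6  Wolves        30
0   C      4  Wolves        20
add column fouls_minus_fouls_x5 = t['fouls'] - t['fouls_x5']:
  pos  fouls    team  fouls_x5  fouls_minus_fouls_x5
1   G      6  Wolves        30                   -24
0   C      4  Wolves        20                   -16

-16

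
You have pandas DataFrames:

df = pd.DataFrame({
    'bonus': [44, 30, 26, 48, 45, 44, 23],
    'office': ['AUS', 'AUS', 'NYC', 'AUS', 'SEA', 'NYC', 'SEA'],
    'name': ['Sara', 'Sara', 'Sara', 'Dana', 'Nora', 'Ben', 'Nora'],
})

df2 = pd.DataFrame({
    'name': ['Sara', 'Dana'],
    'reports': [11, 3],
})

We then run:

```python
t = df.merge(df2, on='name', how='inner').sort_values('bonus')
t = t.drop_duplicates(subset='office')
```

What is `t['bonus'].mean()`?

merge on 'name' (how='inner') → 4 rows:
   bonus office  name  reports
0     44    AUS  Sara       11
1     30    AUS  Sara       11
2     26    NYC  Sara       11
3     48    AUS  Dana        3
sort by bonus:
   bonus office  name  reports
2     26    NYC  Sara       11
1     30    AUS  Sara       11
0     44    AUS  Sara       11
3     48    AUS  Dana        3
drop duplicate office (keep=first):
   bonus office  name  reports
2     26    NYC  Sara       11
1     30    AUS  Sara       11

28.0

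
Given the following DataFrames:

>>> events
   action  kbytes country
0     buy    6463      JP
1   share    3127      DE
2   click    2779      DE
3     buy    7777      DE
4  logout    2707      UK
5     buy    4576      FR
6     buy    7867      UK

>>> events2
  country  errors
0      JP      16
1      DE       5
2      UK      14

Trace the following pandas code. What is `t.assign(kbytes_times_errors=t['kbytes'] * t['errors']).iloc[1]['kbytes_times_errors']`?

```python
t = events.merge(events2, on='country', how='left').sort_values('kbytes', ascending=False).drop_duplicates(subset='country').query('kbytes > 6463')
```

38885.0

merge on 'country' (how='left') → 7 rows:
   action  kbytes country  errors
0     buy    6463      JP    16.0
1   share    3127      DE     5.0
2   click    2779      DE     5.0
3     buy    7777      DE     5.0
4  logout    2707      UK    14.0
5     buy    4576      FR     NaN
6     buy    7867      UK    14.0
sort by kbytes descending:
   action  kbytes country  errors
6     buy    7867      UK    14.0
3     buy    7777      DE     5.0
0     buy    6463      JP    16.0
5     buy    4576      FR     NaN
1   share    3127      DE     5.0
2   click    2779      DE     5.0
4  logout    2707      UK    14.0
drop duplicate country (keep=first):
  action  kbytes country  errors
6    buy    7867      UK    14.0
3    buy    7777      DE     5.0
0    buy    6463      JP    16.0
5    buy    4576      FR     NaN
filter rows where kbytes > 6463:
  action  kbytes country  errors
6    buy    7867      UK    14.0
3    buy    7777      DE     5.0
add column kbytes_times_errors = t['kbytes'] * t['errors']:
  action  kbytes country  errors  kbytes_times_errors
6    buy    7867      UK    14.0             110138.0
3    buy    7777      DE     5.0              38885.0
value at position 1, column 'kbytes_times_errors' → 38885.0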